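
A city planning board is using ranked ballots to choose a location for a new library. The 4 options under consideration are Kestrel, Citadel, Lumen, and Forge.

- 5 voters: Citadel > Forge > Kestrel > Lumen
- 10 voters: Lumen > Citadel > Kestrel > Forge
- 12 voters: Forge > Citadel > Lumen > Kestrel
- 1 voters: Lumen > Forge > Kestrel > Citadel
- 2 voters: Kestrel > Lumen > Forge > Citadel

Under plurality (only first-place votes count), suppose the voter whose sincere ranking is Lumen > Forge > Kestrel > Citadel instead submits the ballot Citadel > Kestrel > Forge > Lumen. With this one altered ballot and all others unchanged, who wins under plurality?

First-place totals with the altered ballot: Kestrel 2, Citadel 6, Lumen 10, Forge 12.
The winner is unchanged: still Forge.

Forge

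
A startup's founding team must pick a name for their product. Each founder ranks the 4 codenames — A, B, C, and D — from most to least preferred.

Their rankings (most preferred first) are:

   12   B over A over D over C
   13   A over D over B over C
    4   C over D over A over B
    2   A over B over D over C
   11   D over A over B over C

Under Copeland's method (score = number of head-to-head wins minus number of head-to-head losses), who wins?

Pairwise results:
  A vs B: A wins 30–12.
  A vs C: A wins 38–4.
  A vs D: A wins 27–15.
  B vs C: B wins 38–4.
  B vs D: D wins 28–14.
  C vs D: D wins 38–4.
Copeland scores (wins − losses):
  A: 3 − 0 = 3
  B: 1 − 2 = -1
  C: 0 − 3 = -3
  D: 2 − 1 = 1
A has the best Copeland score.

A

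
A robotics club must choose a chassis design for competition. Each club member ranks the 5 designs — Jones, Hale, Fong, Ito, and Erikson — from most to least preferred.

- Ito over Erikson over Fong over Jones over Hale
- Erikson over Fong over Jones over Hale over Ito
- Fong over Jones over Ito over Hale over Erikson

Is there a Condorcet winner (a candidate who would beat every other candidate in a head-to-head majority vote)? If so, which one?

Head-to-head results (3 voters total):
Jones vs Hale: Jones wins 3–0.
Jones vs Fong: Fong wins 3–0.
Jones vs Ito: Jones wins 2–1.
Jones vs Erikson: Erikson wins 2–1.
Hale vs Fong: Fong wins 3–0.
Hale vs Ito: Ito wins 2–1.
Hale vs Erikson: Erikson wins 2–1.
Fong vs Ito: Fong wins 2–1.
Fong vs Erikson: Erikson wins 2–1.
Ito vs Erikson: Ito wins 2–1.
No candidate beats all others: Jones beats Ito beats Erikson beats Jones, a majority cycle.

There is no Condorcet winner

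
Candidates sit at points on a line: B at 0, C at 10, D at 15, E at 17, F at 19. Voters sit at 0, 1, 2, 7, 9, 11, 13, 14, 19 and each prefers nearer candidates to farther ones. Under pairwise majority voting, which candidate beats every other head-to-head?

With single-peaked preferences on a line, the Condorcet winner is the candidate closest to the median voter.
The median voter (position 9) is closest to C at 10.
Check: C vs B — voters closer to C: 6 of 9.

C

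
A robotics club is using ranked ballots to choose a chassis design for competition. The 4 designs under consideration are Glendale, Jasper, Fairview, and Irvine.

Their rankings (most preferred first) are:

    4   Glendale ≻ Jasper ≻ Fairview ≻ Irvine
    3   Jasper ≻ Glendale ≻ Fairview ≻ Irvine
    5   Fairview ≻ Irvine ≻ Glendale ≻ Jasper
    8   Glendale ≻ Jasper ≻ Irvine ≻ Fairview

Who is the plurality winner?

First-place vote totals:
  Glendale: 12
  Jasper: 3
  Fairview: 5
  Irvine: 0
Glendale has the most first-place votes.

Glendale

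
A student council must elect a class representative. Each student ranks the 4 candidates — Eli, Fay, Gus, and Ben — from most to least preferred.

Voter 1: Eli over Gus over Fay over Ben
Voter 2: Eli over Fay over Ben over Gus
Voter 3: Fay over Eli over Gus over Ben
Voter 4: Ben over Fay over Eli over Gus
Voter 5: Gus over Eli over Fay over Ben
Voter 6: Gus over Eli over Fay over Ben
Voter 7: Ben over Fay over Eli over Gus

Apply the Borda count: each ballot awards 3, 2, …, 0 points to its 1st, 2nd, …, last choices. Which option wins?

Borda scores:
  Eli: 3 + 3 + 2 + 1 + 2 + 2 + 1 = 14
  Fay: 1 + 2 + 3 + 2 + 1 + 1 + 2 = 12
  Gus: 2 + 0 + 1 + 0 + 3 + 3 + 0 = 9
  Ben: 0 + 1 + 0 + 3 + 0 + 0 + 3 = 7
Eli has the highest total.

Eli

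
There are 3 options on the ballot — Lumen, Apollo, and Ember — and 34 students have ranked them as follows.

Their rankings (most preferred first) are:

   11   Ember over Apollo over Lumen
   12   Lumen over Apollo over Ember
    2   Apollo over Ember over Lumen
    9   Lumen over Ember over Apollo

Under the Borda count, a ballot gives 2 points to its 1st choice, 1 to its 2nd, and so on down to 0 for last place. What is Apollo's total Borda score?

27

Borda scores:
  Lumen: 11·0 + 12·2 + 2·0 + 9·2 = 42
  Apollo: 11·1 + 12·1 + 2·2 + 9·0 = 27
  Ember: 11·2 + 12·0 + 2·1 + 9·1 = 33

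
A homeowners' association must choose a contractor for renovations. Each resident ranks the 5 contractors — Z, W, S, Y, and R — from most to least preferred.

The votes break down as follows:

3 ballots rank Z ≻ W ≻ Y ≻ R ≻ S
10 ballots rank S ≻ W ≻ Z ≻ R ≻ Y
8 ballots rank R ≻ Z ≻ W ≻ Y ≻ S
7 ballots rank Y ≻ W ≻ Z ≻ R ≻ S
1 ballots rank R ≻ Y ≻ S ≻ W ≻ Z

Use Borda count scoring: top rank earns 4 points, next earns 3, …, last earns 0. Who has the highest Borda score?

Borda scores:
  Z: 3·4 + 10·2 + 8·3 + 7·2 + 0 = 70
  W: 3·3 + 10·3 + 8·2 + 7·3 + 1 = 77
  S: 3·0 + 10·4 + 8·0 + 7·0 + 2 = 42
  Y: 3·2 + 10·0 + 8·1 + 7·4 + 3 = 45
  R: 3·1 + 10·1 + 8·4 + 7·1 + 4 = 56
W has the highest total.

W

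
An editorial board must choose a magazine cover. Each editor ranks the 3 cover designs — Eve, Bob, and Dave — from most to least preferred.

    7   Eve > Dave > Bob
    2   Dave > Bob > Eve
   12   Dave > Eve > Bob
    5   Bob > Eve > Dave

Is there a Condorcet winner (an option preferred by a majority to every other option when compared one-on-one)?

Head-to-head results (26 voters total):
Eve vs Bob: Eve wins 19–7.
Eve vs Dave: Dave wins 14–12.
Bob vs Dave: Dave wins 21–5.
Dave beats each rival — Eve (14–12), Bob (21–5) — so Dave is the Condorcet winner.

Yes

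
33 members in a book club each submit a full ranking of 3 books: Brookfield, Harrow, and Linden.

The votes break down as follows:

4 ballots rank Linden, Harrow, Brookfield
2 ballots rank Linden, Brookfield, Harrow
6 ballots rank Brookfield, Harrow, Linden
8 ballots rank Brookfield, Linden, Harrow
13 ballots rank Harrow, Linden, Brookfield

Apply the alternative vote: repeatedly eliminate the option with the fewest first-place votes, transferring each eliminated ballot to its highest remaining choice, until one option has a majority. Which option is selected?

Round 1: Brookfield 14, Harrow 13, Linden 6. Linden has the fewest and is eliminated.
Round 2: Harrow 17, Brookfield 16. Harrow has a majority.

Harrow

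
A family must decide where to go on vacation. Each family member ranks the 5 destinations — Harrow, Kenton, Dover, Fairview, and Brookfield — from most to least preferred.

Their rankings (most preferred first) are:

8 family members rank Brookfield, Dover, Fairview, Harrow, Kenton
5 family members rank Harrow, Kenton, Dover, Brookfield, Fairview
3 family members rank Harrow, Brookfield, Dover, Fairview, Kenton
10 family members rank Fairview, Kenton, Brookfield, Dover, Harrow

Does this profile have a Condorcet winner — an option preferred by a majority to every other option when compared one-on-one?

No

Head-to-head results (26 voters total):
Harrow vs Kenton: Harrow wins 16–10.
Harrow vs Dover: Dover wins 18–8.
Harrow vs Fairview: Fairview wins 18–8.
Harrow vs Brookfield: Brookfield wins 18–8.
Kenton vs Dover: Kenton wins 15–11.
Kenton vs Fairview: Fairview wins 21–5.
Kenton vs Brookfield: Kenton wins 15–11.
Dover vs Fairview: Dover wins 16–10.
Dover vs Brookfield: Brookfield wins 21–5.
Fairview vs Brookfield: Brookfield wins 16–10.
No candidate beats all others: Harrow beats Kenton beats Dover beats Harrow, a majority cycle.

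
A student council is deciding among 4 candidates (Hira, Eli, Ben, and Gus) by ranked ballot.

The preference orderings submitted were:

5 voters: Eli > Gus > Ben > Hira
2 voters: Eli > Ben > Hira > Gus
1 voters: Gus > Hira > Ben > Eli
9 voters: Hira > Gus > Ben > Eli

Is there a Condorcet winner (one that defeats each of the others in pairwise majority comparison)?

Yes

Head-to-head results (17 voters total):
Hira vs Eli: Hira wins 10–7.
Hira vs Ben: Hira wins 10–7.
Hira vs Gus: Hira wins 11–6.
Eli vs Ben: Ben wins 10–7.
Eli vs Gus: Gus wins 10–7.
Ben vs Gus: Gus wins 15–2.
Hira beats each rival — Eli (10–7), Ben (10–7), Gus (11–6) — so Hira is the Condorcet winner.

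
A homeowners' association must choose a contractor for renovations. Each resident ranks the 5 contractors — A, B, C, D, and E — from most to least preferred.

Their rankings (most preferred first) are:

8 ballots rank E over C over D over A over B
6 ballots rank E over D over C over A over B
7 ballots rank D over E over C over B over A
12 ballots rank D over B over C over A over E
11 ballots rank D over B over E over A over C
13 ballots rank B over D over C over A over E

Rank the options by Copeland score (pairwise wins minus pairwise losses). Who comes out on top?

D

Pairwise results:
  A vs B: B wins 43–14.
  A vs C: C wins 46–11.
  A vs D: D wins 57–0.
  A vs E: E wins 32–25.
  B vs C: B wins 36–21.
  B vs D: D wins 44–13.
  B vs E: B wins 36–21.
  C vs D: D wins 49–8.
  C vs E: E wins 32–25.
  D vs E: D wins 43–14.
Copeland scores (wins − losses):
  A: 0 − 4 = -4
  B: 3 − 1 = 2
  C: 1 − 3 = -2
  D: 4 − 0 = 4
  E: 2 − 2 = 0
D has the best Copeland score.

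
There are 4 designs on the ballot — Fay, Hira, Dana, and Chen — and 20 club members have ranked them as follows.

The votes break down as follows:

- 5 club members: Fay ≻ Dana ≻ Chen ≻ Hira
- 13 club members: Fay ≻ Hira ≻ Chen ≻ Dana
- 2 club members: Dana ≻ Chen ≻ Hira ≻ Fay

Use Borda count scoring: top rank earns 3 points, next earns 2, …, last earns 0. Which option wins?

Fay

Borda scores:
  Fay: 5·3 + 13·3 + 2·0 = 54
  Hira: 5·0 + 13·2 + 2·1 = 28
  Dana: 5·2 + 13·0 + 2·3 = 16
  Chen: 5·1 + 13·1 + 2·2 = 22
Fay has the highest total.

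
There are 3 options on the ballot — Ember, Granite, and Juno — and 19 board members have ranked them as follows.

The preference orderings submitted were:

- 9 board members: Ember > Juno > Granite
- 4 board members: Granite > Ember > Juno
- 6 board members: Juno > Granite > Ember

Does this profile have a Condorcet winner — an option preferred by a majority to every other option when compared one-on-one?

No

Head-to-head results (19 voters total):
Ember vs Granite: Granite wins 10–9.
Ember vs Juno: Ember wins 13–6.
Granite vs Juno: Juno wins 15–4.
No candidate beats all others: Ember beats Juno beats Granite beats Ember, a majority cycle.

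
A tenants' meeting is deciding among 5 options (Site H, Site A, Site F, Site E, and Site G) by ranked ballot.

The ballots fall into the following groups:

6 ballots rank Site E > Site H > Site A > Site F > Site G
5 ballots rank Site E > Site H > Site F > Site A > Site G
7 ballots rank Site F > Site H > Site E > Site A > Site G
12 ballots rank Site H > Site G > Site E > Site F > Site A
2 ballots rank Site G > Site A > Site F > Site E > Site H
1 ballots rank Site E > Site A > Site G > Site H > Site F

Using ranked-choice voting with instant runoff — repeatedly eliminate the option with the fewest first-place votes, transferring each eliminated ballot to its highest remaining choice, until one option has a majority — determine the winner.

Round 1: Site H 12, Site E 12, Site F 7, Site G 2, Site A 0. Site A has the fewest and is eliminated.
Round 2: Site H 12, Site E 12, Site F 7, Site G 2. Site G has the fewest and is eliminated.
Round 3: Site H 12, Site E 12, Site F 9. Site F has the fewest and is eliminated.
Round 4: Site H 19, Site E 14. Site H has a majority.

Site H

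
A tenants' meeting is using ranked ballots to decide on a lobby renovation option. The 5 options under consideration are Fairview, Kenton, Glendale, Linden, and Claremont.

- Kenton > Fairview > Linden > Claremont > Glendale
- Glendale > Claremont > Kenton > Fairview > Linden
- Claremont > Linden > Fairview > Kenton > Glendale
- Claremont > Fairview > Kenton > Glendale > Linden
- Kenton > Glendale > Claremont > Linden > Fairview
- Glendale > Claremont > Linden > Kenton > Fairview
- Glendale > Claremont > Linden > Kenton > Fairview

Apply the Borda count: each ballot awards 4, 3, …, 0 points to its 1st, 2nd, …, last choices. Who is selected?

Borda scores:
  Fairview: 3 + 1 + 2 + 3 + 0 + 0 + 0 = 9
  Kenton: 4 + 2 + 1 + 2 + 4 + 1 + 1 = 15
  Glendale: 0 + 4 + 0 + 1 + 3 + 4 + 4 = 16
  Linden: 2 + 0 + 3 + 0 + 1 + 2 + 2 = 10
  Claremont: 1 + 3 + 4 + 4 + 2 + 3 + 3 = 20
Claremont has the highest total.

Claremont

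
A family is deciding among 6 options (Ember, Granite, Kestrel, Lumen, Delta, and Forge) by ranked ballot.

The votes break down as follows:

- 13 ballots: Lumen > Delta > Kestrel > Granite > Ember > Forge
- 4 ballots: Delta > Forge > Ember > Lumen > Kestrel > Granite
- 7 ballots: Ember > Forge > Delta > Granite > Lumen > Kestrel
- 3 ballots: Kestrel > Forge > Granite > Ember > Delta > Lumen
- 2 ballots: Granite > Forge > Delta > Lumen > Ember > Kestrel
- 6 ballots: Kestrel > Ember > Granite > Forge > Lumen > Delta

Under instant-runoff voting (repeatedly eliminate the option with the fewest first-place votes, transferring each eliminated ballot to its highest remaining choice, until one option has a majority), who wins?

Ember

Round 1: Lumen 13, Kestrel 9, Ember 7, Delta 4, Granite 2, Forge 0. Forge has the fewest and is eliminated.
Round 2: Lumen 13, Kestrel 9, Ember 7, Delta 4, Granite 2. Granite has the fewest and is eliminated.
Round 3: Lumen 13, Kestrel 9, Ember 7, Delta 6. Delta has the fewest and is eliminated.
Round 4: Lumen 15, Ember 11, Kestrel 9. Kestrel has the fewest and is eliminated.
Round 5: Ember 20, Lumen 15. Ember has a majority.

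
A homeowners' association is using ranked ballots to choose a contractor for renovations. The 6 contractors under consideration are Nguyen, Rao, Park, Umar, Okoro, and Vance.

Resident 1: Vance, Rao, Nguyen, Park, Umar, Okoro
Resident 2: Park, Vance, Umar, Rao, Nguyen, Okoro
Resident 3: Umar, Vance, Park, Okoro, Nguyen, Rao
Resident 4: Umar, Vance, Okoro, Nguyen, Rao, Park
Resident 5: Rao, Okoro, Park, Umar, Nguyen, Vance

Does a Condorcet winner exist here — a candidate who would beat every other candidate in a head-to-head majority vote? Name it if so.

None — there is no Condorcet winner

Head-to-head results (5 voters total):
Nguyen vs Rao: Rao wins 3–2.
Nguyen vs Park: Park wins 3–2.
Nguyen vs Umar: Umar wins 4–1.
Nguyen vs Okoro: Okoro wins 3–2.
Nguyen vs Vance: Vance wins 4–1.
Rao vs Park: Rao wins 3–2.
Rao vs Umar: Umar wins 3–2.
Rao vs Okoro: Rao wins 3–2.
Rao vs Vance: Vance wins 4–1.
Park vs Umar: Park wins 3–2.
Park vs Okoro: Park wins 3–2.
Park vs Vance: Vance wins 3–2.
Umar vs Okoro: Umar wins 4–1.
Umar vs Vance: Umar wins 3–2.
Okoro vs Vance: Vance wins 4–1.
No candidate beats all others: Rao beats Park beats Umar beats Rao, a majority cycle.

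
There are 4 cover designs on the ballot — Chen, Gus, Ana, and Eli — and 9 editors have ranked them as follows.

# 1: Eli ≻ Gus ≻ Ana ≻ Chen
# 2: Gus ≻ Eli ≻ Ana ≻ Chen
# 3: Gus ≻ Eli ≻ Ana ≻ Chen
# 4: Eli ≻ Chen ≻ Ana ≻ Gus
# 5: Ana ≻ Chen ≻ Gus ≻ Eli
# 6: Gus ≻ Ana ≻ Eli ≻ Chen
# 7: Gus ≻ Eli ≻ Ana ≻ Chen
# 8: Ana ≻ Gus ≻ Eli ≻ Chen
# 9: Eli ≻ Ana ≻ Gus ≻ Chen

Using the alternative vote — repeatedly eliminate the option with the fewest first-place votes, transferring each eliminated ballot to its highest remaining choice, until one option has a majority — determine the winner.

Gus

Round 1: Gus 4, Eli 3, Ana 2, Chen 0. Chen has the fewest and is eliminated.
Round 2: Gus 4, Eli 3, Ana 2. Ana has the fewest and is eliminated.
Round 3: Gus 6, Eli 3. Gus has a majority.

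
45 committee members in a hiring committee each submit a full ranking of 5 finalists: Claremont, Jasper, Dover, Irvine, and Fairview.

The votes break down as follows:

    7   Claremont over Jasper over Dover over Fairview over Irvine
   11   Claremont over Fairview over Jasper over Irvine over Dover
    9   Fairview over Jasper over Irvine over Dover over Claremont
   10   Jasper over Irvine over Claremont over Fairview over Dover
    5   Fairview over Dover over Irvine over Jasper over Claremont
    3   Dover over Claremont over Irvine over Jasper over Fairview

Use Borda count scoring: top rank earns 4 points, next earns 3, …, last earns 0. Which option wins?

Borda scores:
  Claremont: 7·4 + 11·4 + 9·0 + 10·2 + 5·0 + 3·3 = 101
  Jasper: 7·3 + 11·2 + 9·3 + 10·4 + 5·1 + 3·1 = 118
  Dover: 7·2 + 11·0 + 9·1 + 10·0 + 5·3 + 3·4 = 50
  Irvine: 7·0 + 11·1 + 9·2 + 10·3 + 5·2 + 3·2 = 75
  Fairview: 7·1 + 11·3 + 9·4 + 10·1 + 5·4 + 3·0 = 106
Jasper has the highest total.

Jasper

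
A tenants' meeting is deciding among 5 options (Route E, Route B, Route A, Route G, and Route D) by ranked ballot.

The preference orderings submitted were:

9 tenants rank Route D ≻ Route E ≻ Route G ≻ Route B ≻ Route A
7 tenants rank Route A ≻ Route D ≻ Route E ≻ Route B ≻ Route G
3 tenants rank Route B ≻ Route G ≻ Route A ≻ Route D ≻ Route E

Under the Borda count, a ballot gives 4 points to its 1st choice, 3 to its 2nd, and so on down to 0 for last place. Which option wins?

Route D

Borda scores:
  Route E: 9·3 + 7·2 + 3·0 = 41
  Route B: 9·1 + 7·1 + 3·4 = 28
  Route A: 9·0 + 7·4 + 3·2 = 34
  Route G: 9·2 + 7·0 + 3·3 = 27
  Route D: 9·4 + 7·3 + 3·1 = 60
Route D has the highest total.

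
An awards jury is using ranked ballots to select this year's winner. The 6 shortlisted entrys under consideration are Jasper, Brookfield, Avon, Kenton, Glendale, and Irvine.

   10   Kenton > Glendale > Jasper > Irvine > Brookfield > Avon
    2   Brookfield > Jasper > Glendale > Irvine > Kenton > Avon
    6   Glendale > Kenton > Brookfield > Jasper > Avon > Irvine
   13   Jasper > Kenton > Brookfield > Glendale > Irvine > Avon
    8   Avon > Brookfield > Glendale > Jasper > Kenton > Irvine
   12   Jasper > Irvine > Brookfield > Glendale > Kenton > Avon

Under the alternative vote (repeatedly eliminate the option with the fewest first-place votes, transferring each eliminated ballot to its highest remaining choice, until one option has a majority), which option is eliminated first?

Irvine

Round 1: Jasper 25, Kenton 10, Avon 8, Glendale 6, Brookfield 2, Irvine 0. Irvine has the fewest and is eliminated.
Round 2: Jasper 25, Kenton 10, Avon 8, Glendale 6, Brookfield 2. Brookfield has the fewest and is eliminated.
Round 3: Jasper 27, Kenton 10, Avon 8, Glendale 6. Jasper has a majority.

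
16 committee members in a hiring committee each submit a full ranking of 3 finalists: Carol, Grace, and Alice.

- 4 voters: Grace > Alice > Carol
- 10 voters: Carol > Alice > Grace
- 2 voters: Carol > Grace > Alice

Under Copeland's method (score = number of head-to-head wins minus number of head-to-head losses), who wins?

Carol

Pairwise results:
  Carol vs Grace: Carol wins 12–4.
  Carol vs Alice: Carol wins 12–4.
  Grace vs Alice: Alice wins 10–6.
Copeland scores (wins − losses):
  Carol: 2 − 0 = 2
  Grace: 0 − 2 = -2
  Alice: 1 − 1 = 0
Carol has the best Copeland score.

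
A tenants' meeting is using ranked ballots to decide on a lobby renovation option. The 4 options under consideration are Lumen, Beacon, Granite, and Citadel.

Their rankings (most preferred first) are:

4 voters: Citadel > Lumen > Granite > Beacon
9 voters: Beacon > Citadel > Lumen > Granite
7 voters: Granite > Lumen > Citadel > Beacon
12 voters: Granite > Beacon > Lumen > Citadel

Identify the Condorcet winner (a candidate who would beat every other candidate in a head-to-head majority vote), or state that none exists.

Head-to-head results (32 voters total):
Lumen vs Beacon: Beacon wins 21–11.
Lumen vs Granite: Granite wins 19–13.
Lumen vs Citadel: Lumen wins 19–13.
Beacon vs Granite: Granite wins 23–9.
Beacon vs Citadel: Beacon wins 21–11.
Granite vs Citadel: Granite wins 19–13.
Granite beats each rival — Lumen (19–13), Beacon (23–9), Citadel (19–13) — so Granite is the Condorcet winner.

Granite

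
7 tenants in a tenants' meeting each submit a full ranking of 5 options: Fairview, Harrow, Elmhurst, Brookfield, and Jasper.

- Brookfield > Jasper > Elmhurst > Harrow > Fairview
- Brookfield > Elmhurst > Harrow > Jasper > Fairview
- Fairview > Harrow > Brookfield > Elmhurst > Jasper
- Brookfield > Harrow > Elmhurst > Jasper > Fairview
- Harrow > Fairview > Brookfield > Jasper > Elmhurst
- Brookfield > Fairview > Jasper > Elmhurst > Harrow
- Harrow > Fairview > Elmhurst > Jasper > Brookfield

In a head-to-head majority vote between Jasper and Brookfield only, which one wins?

Ballots ranking Jasper above Brookfield: 1.
Ballots ranking Brookfield above Jasper: 6.
Brookfield wins the head-to-head, 6–1.

Brookfield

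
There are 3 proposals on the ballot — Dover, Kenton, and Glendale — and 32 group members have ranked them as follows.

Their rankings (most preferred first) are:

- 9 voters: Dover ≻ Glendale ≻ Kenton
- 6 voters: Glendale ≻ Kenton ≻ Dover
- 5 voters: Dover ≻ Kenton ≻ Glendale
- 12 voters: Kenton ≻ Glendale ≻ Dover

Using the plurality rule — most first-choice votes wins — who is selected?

First-place vote totals:
  Dover: 14
  Kenton: 12
  Glendale: 6
Dover has the most first-place votes.

Dover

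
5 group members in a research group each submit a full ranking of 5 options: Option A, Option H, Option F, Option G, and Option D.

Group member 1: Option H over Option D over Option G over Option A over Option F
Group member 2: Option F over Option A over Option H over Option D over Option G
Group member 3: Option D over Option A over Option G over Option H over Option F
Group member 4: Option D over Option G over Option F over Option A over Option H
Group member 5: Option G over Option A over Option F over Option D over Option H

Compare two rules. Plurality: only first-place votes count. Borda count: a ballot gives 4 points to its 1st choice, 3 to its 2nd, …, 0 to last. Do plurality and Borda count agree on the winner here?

Yes

Plurality first-place counts: Option A 0, Option H 1, Option F 1, Option G 1, Option D 2 → Option D.
Borda totals: Option A 11, Option H 7, Option F 8, Option G 11, Option D 13 → Option D.
The two rules agree on Option D.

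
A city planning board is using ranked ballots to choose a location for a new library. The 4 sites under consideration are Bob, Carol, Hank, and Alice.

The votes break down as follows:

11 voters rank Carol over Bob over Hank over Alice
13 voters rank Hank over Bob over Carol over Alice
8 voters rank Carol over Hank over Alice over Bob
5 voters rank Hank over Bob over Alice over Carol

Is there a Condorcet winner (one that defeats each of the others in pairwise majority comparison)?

Head-to-head results (37 voters total):
Bob vs Carol: Carol wins 19–18.
Bob vs Hank: Hank wins 26–11.
Bob vs Alice: Bob wins 29–8.
Carol vs Hank: Carol wins 19–18.
Carol vs Alice: Carol wins 32–5.
Hank vs Alice: Hank wins 37–0.
Carol beats each rival — Bob (19–18), Hank (19–18), Alice (32–5) — so Carol is the Condorcet winner.

Yes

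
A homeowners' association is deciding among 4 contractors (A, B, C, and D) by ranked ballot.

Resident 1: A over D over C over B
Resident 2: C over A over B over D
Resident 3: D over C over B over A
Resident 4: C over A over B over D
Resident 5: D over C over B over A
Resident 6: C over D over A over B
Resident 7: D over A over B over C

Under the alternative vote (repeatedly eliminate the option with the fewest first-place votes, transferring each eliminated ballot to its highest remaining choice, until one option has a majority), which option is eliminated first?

Round 1: C 3, D 3, A 1, B 0. B has the fewest and is eliminated.
Round 2: C 3, D 3, A 1. A has the fewest and is eliminated.
Round 3: D 4, C 3. D has a majority.

B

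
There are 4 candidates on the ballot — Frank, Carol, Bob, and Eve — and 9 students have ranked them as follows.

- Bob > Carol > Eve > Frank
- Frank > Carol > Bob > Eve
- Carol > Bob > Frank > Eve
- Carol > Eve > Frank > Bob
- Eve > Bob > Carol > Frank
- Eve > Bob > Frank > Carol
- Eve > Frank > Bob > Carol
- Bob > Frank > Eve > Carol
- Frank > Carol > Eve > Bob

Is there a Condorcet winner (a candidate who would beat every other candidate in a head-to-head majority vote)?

Head-to-head results (9 voters total):
Frank vs Carol: Frank wins 5–4.
Frank vs Bob: Bob wins 5–4.
Frank vs Eve: Eve wins 5–4.
Carol vs Bob: Bob wins 5–4.
Carol vs Eve: Carol wins 5–4.
Bob vs Eve: Eve wins 5–4.
No candidate beats all others: Frank beats Carol beats Eve beats Frank, a majority cycle.

No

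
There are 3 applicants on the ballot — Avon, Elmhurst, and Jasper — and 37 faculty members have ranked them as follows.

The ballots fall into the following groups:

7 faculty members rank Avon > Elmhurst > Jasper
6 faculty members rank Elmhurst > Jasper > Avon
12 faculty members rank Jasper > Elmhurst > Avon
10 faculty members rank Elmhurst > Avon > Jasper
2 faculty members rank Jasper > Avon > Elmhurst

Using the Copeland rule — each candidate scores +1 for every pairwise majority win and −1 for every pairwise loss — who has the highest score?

Elmhurst

Pairwise results:
  Avon vs Elmhurst: Elmhurst wins 28–9.
  Avon vs Jasper: Jasper wins 20–17.
  Elmhurst vs Jasper: Elmhurst wins 23–14.
Copeland scores (wins − losses):
  Avon: 0 − 2 = -2
  Elmhurst: 2 − 0 = 2
  Jasper: 1 − 1 = 0
Elmhurst has the best Copeland score.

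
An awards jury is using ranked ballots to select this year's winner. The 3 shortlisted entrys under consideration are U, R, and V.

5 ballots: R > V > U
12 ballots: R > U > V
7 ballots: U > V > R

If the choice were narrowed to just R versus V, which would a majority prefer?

R

Ballots ranking R above V: 5+12 = 17.
Ballots ranking V above R: 7.
R wins the head-to-head, 17–7.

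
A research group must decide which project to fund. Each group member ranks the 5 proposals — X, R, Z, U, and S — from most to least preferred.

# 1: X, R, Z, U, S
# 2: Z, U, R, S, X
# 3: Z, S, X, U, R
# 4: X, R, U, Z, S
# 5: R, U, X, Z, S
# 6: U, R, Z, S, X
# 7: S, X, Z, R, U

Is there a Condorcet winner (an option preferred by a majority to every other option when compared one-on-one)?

No

Head-to-head results (7 voters total):
X vs R: X wins 4–3.
X vs Z: X wins 4–3.
X vs U: X wins 4–3.
X vs S: S wins 4–3.
R vs Z: R wins 4–3.
R vs U: R wins 4–3.
R vs S: R wins 5–2.
Z vs U: Z wins 4–3.
Z vs S: Z wins 6–1.
U vs S: U wins 5–2.
No candidate beats all others: X beats R beats S beats X, a majority cycle.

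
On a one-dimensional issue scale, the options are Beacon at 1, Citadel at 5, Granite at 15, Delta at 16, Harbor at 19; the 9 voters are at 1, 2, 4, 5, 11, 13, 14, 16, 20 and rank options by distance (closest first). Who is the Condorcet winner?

Granite

With single-peaked preferences on a line, the Condorcet winner is the candidate closest to the median voter.
The median voter (position 11) is closest to Granite at 15.
Check: Granite vs Delta — voters closer to Granite: 7 of 9.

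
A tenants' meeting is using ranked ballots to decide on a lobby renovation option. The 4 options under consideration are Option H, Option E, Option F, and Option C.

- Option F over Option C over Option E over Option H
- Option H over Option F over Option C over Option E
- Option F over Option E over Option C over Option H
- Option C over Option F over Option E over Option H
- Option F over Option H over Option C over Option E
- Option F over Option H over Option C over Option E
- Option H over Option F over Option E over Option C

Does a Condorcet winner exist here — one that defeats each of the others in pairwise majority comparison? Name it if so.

Head-to-head results (7 voters total):
Option H vs Option E: Option H wins 4–3.
Option H vs Option F: Option F wins 5–2.
Option H vs Option C: Option H wins 4–3.
Option E vs Option F: Option F wins 7–0.
Option E vs Option C: Option C wins 5–2.
Option F vs Option C: Option F wins 6–1.
Option F beats each rival — Option H (5–2), Option E (7–0), Option C (6–1) — so Option F is the Condorcet winner.

Option F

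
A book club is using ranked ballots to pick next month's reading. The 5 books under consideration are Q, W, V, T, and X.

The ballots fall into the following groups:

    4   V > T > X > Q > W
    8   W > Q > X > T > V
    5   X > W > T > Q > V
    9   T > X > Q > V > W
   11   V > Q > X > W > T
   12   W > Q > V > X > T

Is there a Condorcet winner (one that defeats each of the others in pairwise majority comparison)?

Head-to-head results (49 voters total):
Q vs W: W wins 25–24.
Q vs V: Q wins 34–15.
Q vs T: Q wins 31–18.
Q vs X: Q wins 31–18.
W vs V: W wins 25–24.
W vs T: W wins 36–13.
W vs X: X wins 29–20.
V vs T: V wins 27–22.
V vs X: V wins 27–22.
T vs X: X wins 36–13.
No candidate beats all others: Q beats X beats W beats Q, a majority cycle.

No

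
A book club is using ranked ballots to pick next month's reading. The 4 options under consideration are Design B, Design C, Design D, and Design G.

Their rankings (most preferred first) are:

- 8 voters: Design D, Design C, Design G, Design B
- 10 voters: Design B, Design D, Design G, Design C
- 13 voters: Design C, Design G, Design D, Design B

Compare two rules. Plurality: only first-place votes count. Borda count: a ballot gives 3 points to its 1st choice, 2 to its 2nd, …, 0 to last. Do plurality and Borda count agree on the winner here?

Plurality first-place counts: Design B 10, Design C 13, Design D 8, Design G 0 → Design C.
Borda totals: Design B 30, Design C 55, Design D 57, Design G 44 → Design D.
The two rules disagree: plurality picks Design C, Borda picks Design D.

No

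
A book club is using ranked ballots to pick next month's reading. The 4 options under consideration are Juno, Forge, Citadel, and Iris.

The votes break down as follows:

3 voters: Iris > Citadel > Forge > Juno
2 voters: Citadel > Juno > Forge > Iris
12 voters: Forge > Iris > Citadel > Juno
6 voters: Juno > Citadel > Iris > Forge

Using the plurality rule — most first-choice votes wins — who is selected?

First-place vote totals:
  Juno: 6
  Forge: 12
  Citadel: 2
  Iris: 3
Forge has the most first-place votes.

Forge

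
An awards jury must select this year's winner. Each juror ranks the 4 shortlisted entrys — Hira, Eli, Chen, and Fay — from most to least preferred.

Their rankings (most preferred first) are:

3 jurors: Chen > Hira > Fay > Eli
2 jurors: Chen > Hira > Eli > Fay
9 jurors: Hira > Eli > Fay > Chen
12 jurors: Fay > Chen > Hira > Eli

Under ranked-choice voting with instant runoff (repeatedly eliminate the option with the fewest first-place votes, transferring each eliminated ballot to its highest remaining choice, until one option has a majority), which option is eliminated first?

Eli

Round 1: Fay 12, Hira 9, Chen 5, Eli 0. Eli has the fewest and is eliminated.
Round 2: Fay 12, Hira 9, Chen 5. Chen has the fewest and is eliminated.
Round 3: Hira 14, Fay 12. Hira has a majority.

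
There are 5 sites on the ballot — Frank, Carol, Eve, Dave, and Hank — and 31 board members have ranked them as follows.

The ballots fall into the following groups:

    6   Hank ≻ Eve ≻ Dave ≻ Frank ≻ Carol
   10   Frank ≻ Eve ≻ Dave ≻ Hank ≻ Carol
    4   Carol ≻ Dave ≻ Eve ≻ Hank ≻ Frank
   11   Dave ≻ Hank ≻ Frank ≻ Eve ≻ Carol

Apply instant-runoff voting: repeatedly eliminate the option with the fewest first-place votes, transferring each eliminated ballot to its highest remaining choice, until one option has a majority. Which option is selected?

Round 1: Dave 11, Frank 10, Hank 6, Carol 4, Eve 0. Eve has the fewest and is eliminated.
Round 2: Dave 11, Frank 10, Hank 6, Carol 4. Carol has the fewest and is eliminated.
Round 3: Dave 15, Frank 10, Hank 6. Hank has the fewest and is eliminated.
Round 4: Dave 21, Frank 10. Dave has a majority.

Dave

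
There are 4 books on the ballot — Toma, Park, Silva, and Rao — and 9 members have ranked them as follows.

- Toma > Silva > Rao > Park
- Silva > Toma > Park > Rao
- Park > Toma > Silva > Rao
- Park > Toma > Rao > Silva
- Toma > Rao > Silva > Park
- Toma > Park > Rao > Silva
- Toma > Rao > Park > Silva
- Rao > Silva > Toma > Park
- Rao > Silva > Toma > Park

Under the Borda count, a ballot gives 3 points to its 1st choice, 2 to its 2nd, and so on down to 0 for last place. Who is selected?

Borda scores:
  Toma: 3 + 2 + 2 + 2 + 3 + 3 + 3 + 1 + 1 = 20
  Park: 0 + 1 + 3 + 3 + 0 + 2 + 1 + 0 + 0 = 10
  Silva: 2 + 3 + 1 + 0 + 1 + 0 + 0 + 2 + 2 = 11
  Rao: 1 + 0 + 0 + 1 + 2 + 1 + 2 + 3 + 3 = 13
Toma has the highest total.

Toma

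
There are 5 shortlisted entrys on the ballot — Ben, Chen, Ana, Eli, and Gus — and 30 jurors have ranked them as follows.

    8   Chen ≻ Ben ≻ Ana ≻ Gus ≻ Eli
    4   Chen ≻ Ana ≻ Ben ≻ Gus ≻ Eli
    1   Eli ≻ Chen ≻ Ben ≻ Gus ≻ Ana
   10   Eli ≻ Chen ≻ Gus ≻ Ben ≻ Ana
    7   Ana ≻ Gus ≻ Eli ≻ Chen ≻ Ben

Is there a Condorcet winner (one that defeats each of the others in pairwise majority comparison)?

Head-to-head results (30 voters total):
Ben vs Chen: Chen wins 30–0.
Ben vs Ana: Ben wins 19–11.
Ben vs Eli: Eli wins 18–12.
Ben vs Gus: Gus wins 17–13.
Chen vs Ana: Chen wins 23–7.
Chen vs Eli: Eli wins 18–12.
Chen vs Gus: Chen wins 23–7.
Ana vs Eli: Ana wins 19–11.
Ana vs Gus: Ana wins 19–11.
Eli vs Gus: Gus wins 19–11.
No candidate beats all others: Ben beats Ana beats Eli beats Ben, a majority cycle.

No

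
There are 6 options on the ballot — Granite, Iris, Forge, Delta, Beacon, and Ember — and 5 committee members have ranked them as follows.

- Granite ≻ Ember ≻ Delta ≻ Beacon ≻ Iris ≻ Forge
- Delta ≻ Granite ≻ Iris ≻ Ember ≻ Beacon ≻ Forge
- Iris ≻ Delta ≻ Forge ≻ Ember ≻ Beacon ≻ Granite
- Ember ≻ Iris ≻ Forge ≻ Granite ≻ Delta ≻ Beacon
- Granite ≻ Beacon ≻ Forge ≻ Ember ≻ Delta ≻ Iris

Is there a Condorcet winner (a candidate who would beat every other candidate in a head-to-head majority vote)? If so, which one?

Granite

Head-to-head results (5 voters total):
Granite vs Iris: Granite wins 3–2.
Granite vs Forge: Granite wins 3–2.
Granite vs Delta: Granite wins 3–2.
Granite vs Beacon: Granite wins 4–1.
Granite vs Ember: Granite wins 3–2.
Iris vs Forge: Iris wins 4–1.
Iris vs Delta: Delta wins 3–2.
Iris vs Beacon: Iris wins 3–2.
Iris vs Ember: Ember wins 3–2.
Forge vs Delta: Delta wins 3–2.
Forge vs Beacon: Beacon wins 3–2.
Forge vs Ember: Ember wins 3–2.
Delta vs Beacon: Delta wins 4–1.
Delta vs Ember: Ember wins 3–2.
Beacon vs Ember: Ember wins 4–1.
Granite beats each rival — Iris (3–2), Forge (3–2), Delta (3–2), Beacon (4–1), Ember (3–2) — so Granite is the Condorcet winner.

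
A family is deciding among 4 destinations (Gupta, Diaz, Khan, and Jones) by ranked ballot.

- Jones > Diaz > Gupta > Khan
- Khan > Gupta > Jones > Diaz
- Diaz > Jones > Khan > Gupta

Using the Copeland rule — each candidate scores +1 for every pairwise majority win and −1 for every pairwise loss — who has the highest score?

Jones

Pairwise results:
  Gupta vs Diaz: Diaz wins 2–1.
  Gupta vs Khan: Khan wins 2–1.
  Gupta vs Jones: Jones wins 2–1.
  Diaz vs Khan: Diaz wins 2–1.
  Diaz vs Jones: Jones wins 2–1.
  Khan vs Jones: Jones wins 2–1.
Copeland scores (wins − losses):
  Gupta: 0 − 3 = -3
  Diaz: 2 − 1 = 1
  Khan: 1 − 2 = -1
  Jones: 3 − 0 = 3
Jones has the best Copeland score.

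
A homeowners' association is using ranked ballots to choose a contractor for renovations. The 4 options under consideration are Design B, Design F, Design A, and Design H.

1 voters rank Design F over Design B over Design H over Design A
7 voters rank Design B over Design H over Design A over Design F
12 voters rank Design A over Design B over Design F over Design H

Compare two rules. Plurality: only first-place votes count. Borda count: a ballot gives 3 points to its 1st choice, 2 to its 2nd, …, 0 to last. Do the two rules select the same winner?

Plurality first-place counts: Design B 7, Design F 1, Design A 12, Design H 0 → Design A.
Borda totals: Design B 47, Design F 15, Design A 43, Design H 15 → Design B.
The two rules disagree: plurality picks Design A, Borda picks Design B.

No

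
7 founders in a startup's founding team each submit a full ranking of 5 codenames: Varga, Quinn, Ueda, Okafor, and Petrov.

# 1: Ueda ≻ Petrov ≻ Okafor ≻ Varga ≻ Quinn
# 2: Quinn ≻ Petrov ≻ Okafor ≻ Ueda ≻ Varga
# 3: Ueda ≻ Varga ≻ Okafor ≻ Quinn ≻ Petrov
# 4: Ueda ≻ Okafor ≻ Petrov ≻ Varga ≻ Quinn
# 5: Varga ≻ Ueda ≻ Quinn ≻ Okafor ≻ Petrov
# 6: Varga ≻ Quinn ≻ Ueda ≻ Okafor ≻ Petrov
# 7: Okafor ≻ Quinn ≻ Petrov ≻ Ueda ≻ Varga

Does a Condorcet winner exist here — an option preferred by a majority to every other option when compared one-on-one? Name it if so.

Ueda

Head-to-head results (7 voters total):
Varga vs Quinn: Varga wins 5–2.
Varga vs Ueda: Ueda wins 5–2.
Varga vs Okafor: Okafor wins 4–3.
Varga vs Petrov: Petrov wins 4–3.
Quinn vs Ueda: Ueda wins 4–3.
Quinn vs Okafor: Okafor wins 4–3.
Quinn vs Petrov: Quinn wins 5–2.
Ueda vs Okafor: Ueda wins 5–2.
Ueda vs Petrov: Ueda wins 5–2.
Okafor vs Petrov: Okafor wins 5–2.
Ueda beats each rival — Varga (5–2), Quinn (4–3), Okafor (5–2), Petrov (5–2) — so Ueda is the Condorcet winner.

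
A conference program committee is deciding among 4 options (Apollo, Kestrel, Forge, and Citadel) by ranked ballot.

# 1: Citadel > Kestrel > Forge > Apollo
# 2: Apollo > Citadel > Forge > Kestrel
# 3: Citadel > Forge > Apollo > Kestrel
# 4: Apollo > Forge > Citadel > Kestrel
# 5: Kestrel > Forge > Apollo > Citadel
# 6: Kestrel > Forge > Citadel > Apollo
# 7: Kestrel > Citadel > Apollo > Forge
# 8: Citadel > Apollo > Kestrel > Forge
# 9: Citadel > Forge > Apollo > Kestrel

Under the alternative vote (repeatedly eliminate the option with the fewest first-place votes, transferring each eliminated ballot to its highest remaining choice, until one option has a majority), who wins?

Round 1: Citadel 4, Kestrel 3, Apollo 2, Forge 0. Forge has the fewest and is eliminated.
Round 2: Citadel 4, Kestrel 3, Apollo 2. Apollo has the fewest and is eliminated.
Round 3: Citadel 6, Kestrel 3. Citadel has a majority.

Citadel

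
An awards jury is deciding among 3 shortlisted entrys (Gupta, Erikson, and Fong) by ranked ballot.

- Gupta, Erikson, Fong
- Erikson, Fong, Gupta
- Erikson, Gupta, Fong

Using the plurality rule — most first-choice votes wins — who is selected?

First-place vote totals:
  Gupta: 1
  Erikson: 2
  Fong: 0
Erikson has the most first-place votes.

Erikson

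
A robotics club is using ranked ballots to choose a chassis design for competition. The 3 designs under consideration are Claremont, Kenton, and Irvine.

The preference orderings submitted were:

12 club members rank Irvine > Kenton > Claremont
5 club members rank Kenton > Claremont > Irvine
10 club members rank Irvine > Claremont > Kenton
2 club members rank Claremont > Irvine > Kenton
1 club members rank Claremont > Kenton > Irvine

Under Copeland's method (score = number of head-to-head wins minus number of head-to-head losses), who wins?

Irvine

Pairwise results:
  Claremont vs Kenton: Kenton wins 17–13.
  Claremont vs Irvine: Irvine wins 22–8.
  Kenton vs Irvine: Irvine wins 24–6.
Copeland scores (wins − losses):
  Claremont: 0 − 2 = -2
  Kenton: 1 − 1 = 0
  Irvine: 2 − 0 = 2
Irvine has the best Copeland score.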